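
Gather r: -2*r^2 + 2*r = -2*r^2 + 2*r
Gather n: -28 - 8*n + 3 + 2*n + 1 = -6*n - 24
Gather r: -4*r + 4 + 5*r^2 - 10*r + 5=5*r^2 - 14*r + 9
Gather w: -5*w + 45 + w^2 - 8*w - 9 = w^2 - 13*w + 36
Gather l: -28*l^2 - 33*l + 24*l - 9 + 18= -28*l^2 - 9*l + 9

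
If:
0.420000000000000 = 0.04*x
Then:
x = 10.50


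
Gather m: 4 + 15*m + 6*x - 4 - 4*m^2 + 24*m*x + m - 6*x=-4*m^2 + m*(24*x + 16)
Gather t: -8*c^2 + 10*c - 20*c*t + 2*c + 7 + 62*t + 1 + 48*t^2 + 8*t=-8*c^2 + 12*c + 48*t^2 + t*(70 - 20*c) + 8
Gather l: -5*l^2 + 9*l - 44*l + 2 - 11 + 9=-5*l^2 - 35*l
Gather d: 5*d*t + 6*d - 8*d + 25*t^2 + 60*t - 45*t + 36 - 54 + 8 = d*(5*t - 2) + 25*t^2 + 15*t - 10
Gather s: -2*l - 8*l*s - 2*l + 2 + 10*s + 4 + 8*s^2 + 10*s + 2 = -4*l + 8*s^2 + s*(20 - 8*l) + 8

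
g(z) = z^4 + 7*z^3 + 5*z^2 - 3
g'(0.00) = 0.00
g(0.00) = -3.00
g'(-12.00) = -4008.00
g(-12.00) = 9357.00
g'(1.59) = 85.07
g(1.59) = 44.17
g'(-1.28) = 13.22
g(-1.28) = -6.80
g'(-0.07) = -0.60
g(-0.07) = -2.98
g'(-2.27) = 38.72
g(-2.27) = -32.56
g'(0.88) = 27.79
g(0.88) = 6.24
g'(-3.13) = 51.78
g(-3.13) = -72.69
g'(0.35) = 6.24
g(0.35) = -2.07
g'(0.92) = 30.09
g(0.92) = 7.40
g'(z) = 4*z^3 + 21*z^2 + 10*z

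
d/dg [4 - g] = -1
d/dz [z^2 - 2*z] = 2*z - 2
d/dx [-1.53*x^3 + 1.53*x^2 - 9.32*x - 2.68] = -4.59*x^2 + 3.06*x - 9.32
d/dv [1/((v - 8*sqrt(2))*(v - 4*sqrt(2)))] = 2*(-v + 6*sqrt(2))/(v^4 - 24*sqrt(2)*v^3 + 416*v^2 - 1536*sqrt(2)*v + 4096)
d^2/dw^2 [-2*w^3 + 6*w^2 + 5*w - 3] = 12 - 12*w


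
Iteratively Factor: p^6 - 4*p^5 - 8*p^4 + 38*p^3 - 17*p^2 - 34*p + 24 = (p - 4)*(p^5 - 8*p^3 + 6*p^2 + 7*p - 6) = (p - 4)*(p + 1)*(p^4 - p^3 - 7*p^2 + 13*p - 6) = (p - 4)*(p - 2)*(p + 1)*(p^3 + p^2 - 5*p + 3) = (p - 4)*(p - 2)*(p + 1)*(p + 3)*(p^2 - 2*p + 1) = (p - 4)*(p - 2)*(p - 1)*(p + 1)*(p + 3)*(p - 1)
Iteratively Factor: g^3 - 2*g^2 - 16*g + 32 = (g - 4)*(g^2 + 2*g - 8) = (g - 4)*(g + 4)*(g - 2)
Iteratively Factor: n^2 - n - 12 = (n + 3)*(n - 4)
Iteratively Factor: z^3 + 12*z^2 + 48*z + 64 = (z + 4)*(z^2 + 8*z + 16) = (z + 4)^2*(z + 4)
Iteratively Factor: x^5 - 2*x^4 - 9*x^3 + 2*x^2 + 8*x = (x - 4)*(x^4 + 2*x^3 - x^2 - 2*x) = (x - 4)*(x - 1)*(x^3 + 3*x^2 + 2*x) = (x - 4)*(x - 1)*(x + 2)*(x^2 + x) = (x - 4)*(x - 1)*(x + 1)*(x + 2)*(x)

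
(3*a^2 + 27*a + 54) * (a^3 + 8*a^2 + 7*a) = 3*a^5 + 51*a^4 + 291*a^3 + 621*a^2 + 378*a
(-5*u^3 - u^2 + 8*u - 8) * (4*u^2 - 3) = -20*u^5 - 4*u^4 + 47*u^3 - 29*u^2 - 24*u + 24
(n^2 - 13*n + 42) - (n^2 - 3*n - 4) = 46 - 10*n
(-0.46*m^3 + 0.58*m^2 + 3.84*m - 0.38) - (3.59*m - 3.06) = -0.46*m^3 + 0.58*m^2 + 0.25*m + 2.68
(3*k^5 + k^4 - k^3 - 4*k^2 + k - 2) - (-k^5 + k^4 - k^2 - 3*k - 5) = 4*k^5 - k^3 - 3*k^2 + 4*k + 3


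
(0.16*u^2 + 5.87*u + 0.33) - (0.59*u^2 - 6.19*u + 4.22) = -0.43*u^2 + 12.06*u - 3.89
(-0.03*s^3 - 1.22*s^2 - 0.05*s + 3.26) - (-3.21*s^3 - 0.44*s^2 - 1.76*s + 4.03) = 3.18*s^3 - 0.78*s^2 + 1.71*s - 0.77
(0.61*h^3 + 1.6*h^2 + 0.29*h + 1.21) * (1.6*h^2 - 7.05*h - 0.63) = 0.976*h^5 - 1.7405*h^4 - 11.2003*h^3 - 1.1165*h^2 - 8.7132*h - 0.7623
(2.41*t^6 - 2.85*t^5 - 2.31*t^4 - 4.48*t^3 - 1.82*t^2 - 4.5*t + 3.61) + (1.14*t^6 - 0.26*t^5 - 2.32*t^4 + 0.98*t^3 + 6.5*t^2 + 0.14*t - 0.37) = 3.55*t^6 - 3.11*t^5 - 4.63*t^4 - 3.5*t^3 + 4.68*t^2 - 4.36*t + 3.24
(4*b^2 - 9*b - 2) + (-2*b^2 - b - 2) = 2*b^2 - 10*b - 4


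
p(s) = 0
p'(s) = 0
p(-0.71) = 0.00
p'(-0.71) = 0.00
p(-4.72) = 0.00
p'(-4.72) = 0.00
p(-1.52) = 0.00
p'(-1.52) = 0.00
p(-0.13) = 0.00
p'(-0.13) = 0.00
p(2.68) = 0.00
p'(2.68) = 0.00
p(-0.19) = 0.00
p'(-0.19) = 0.00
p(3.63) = 0.00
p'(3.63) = 0.00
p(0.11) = 0.00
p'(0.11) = 0.00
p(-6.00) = 0.00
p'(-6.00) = 0.00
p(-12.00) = 0.00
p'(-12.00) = 0.00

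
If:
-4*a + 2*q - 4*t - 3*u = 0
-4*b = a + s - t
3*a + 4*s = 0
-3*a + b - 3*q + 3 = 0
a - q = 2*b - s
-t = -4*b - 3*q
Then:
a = 18/19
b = 3/38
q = 3/38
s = -27/38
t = 21/38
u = -37/19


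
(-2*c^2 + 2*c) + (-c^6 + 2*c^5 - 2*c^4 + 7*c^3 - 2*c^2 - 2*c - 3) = -c^6 + 2*c^5 - 2*c^4 + 7*c^3 - 4*c^2 - 3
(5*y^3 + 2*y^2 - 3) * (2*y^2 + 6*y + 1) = 10*y^5 + 34*y^4 + 17*y^3 - 4*y^2 - 18*y - 3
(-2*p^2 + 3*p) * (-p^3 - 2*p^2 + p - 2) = 2*p^5 + p^4 - 8*p^3 + 7*p^2 - 6*p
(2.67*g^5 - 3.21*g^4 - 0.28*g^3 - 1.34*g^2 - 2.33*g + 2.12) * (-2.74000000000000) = -7.3158*g^5 + 8.7954*g^4 + 0.7672*g^3 + 3.6716*g^2 + 6.3842*g - 5.8088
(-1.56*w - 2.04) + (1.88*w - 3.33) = 0.32*w - 5.37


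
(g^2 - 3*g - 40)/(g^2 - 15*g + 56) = (g + 5)/(g - 7)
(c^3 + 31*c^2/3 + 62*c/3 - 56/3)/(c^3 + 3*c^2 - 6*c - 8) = (c^2 + 19*c/3 - 14/3)/(c^2 - c - 2)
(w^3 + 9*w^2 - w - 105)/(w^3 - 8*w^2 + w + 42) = (w^2 + 12*w + 35)/(w^2 - 5*w - 14)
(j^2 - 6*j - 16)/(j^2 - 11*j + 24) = (j + 2)/(j - 3)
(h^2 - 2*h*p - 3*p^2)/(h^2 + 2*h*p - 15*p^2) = (h + p)/(h + 5*p)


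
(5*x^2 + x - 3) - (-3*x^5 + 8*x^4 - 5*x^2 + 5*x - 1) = 3*x^5 - 8*x^4 + 10*x^2 - 4*x - 2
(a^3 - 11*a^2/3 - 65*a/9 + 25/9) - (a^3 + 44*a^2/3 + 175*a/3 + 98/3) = -55*a^2/3 - 590*a/9 - 269/9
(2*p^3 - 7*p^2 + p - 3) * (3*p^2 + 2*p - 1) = 6*p^5 - 17*p^4 - 13*p^3 - 7*p + 3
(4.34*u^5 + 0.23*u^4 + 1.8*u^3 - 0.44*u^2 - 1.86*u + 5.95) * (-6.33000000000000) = -27.4722*u^5 - 1.4559*u^4 - 11.394*u^3 + 2.7852*u^2 + 11.7738*u - 37.6635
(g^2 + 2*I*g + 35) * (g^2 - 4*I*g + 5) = g^4 - 2*I*g^3 + 48*g^2 - 130*I*g + 175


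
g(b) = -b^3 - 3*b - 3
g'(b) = -3*b^2 - 3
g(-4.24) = 85.95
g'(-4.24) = -56.93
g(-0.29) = -2.11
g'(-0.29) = -3.25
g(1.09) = -7.57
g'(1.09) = -6.56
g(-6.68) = 315.12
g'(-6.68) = -136.87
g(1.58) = -11.68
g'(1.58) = -10.49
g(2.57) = -27.68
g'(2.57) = -22.81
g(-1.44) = 4.31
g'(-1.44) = -9.22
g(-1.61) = 6.00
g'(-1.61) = -10.78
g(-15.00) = 3417.00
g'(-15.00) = -678.00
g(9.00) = -759.00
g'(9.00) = -246.00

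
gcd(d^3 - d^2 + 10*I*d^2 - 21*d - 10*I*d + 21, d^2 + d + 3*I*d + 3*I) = d + 3*I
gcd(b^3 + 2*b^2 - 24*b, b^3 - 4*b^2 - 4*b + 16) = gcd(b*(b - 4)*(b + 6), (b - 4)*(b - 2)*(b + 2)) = b - 4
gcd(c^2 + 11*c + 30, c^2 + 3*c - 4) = 1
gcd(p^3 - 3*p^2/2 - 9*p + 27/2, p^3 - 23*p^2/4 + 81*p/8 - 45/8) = p^2 - 9*p/2 + 9/2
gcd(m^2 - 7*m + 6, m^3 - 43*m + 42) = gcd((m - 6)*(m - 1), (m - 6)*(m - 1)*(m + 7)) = m^2 - 7*m + 6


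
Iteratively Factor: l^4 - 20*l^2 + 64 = (l + 4)*(l^3 - 4*l^2 - 4*l + 16) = (l - 4)*(l + 4)*(l^2 - 4) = (l - 4)*(l - 2)*(l + 4)*(l + 2)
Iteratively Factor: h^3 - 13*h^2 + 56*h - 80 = (h - 4)*(h^2 - 9*h + 20) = (h - 4)^2*(h - 5)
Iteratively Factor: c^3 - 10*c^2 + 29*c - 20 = (c - 1)*(c^2 - 9*c + 20) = (c - 5)*(c - 1)*(c - 4)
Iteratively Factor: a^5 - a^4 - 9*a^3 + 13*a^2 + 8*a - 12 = (a + 3)*(a^4 - 4*a^3 + 3*a^2 + 4*a - 4) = (a - 2)*(a + 3)*(a^3 - 2*a^2 - a + 2) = (a - 2)^2*(a + 3)*(a^2 - 1) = (a - 2)^2*(a + 1)*(a + 3)*(a - 1)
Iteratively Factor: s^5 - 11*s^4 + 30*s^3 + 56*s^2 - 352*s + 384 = (s - 4)*(s^4 - 7*s^3 + 2*s^2 + 64*s - 96) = (s - 4)^2*(s^3 - 3*s^2 - 10*s + 24) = (s - 4)^3*(s^2 + s - 6) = (s - 4)^3*(s - 2)*(s + 3)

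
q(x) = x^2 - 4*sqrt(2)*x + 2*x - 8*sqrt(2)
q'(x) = 2*x - 4*sqrt(2) + 2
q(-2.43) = 3.48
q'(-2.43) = -8.52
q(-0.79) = -7.80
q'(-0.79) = -5.24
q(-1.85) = -1.13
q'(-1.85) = -7.36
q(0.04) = -11.46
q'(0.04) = -3.58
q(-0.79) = -7.80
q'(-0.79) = -5.24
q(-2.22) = 1.73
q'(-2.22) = -8.10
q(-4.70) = 27.96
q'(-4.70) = -13.06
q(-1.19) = -5.55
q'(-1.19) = -6.04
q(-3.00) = 8.66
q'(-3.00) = -9.66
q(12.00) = 88.80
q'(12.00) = 20.34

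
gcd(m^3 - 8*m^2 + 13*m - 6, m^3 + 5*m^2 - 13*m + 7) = m^2 - 2*m + 1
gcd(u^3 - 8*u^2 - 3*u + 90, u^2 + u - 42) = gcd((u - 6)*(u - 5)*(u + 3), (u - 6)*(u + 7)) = u - 6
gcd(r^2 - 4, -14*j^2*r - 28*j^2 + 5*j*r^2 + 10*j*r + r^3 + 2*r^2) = r + 2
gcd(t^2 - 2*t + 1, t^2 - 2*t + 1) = t^2 - 2*t + 1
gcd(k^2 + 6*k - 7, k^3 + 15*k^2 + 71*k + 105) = k + 7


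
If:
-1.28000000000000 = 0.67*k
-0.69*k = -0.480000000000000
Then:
No Solution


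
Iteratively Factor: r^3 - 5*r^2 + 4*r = (r)*(r^2 - 5*r + 4) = r*(r - 1)*(r - 4)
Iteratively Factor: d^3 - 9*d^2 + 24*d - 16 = (d - 4)*(d^2 - 5*d + 4) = (d - 4)*(d - 1)*(d - 4)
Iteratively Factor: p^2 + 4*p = (p)*(p + 4)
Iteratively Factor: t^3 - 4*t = (t)*(t^2 - 4) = t*(t + 2)*(t - 2)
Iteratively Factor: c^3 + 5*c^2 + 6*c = (c + 2)*(c^2 + 3*c) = (c + 2)*(c + 3)*(c)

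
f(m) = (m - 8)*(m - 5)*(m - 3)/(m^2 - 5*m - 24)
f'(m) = (5 - 2*m)*(m - 8)*(m - 5)*(m - 3)/(m^2 - 5*m - 24)^2 + (m - 8)*(m - 5)/(m^2 - 5*m - 24) + (m - 8)*(m - 3)/(m^2 - 5*m - 24) + (m - 5)*(m - 3)/(m^2 - 5*m - 24) = (m^2 + 6*m - 39)/(m^2 + 6*m + 9)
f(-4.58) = -45.96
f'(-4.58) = -18.23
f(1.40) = 1.31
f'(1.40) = -1.48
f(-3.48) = -114.48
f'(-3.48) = -207.33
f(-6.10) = -32.58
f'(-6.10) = -3.99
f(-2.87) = 355.36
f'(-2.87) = -2839.24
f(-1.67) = 23.42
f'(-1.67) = -26.14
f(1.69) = 0.92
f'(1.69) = -1.18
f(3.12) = -0.04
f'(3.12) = -0.28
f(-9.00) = -28.00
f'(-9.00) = -0.33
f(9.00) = 2.00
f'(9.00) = 0.67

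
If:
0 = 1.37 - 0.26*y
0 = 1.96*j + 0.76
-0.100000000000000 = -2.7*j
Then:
No Solution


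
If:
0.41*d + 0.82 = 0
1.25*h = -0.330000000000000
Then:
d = -2.00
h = -0.26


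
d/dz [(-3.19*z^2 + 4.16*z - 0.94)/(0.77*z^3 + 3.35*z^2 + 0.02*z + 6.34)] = (2.4563*z^4 - 6.4064*z^3 - 11.8284*z^2 - 34.1512*z + 26.3932)/(0.5929*z^6 + 5.159*z^5 + 11.2533*z^4 + 9.8976*z^3 + 42.4784*z^2 + 0.2536*z + 40.1956)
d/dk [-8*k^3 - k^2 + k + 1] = -24*k^2 - 2*k + 1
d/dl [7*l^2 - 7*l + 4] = 14*l - 7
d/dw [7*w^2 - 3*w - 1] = 14*w - 3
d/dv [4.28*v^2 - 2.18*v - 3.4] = 8.56*v - 2.18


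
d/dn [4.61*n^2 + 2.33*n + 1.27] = 9.22*n + 2.33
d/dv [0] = 0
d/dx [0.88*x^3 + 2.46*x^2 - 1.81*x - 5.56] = 2.64*x^2 + 4.92*x - 1.81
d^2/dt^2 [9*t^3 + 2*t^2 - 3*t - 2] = 54*t + 4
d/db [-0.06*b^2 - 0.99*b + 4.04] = -0.12*b - 0.99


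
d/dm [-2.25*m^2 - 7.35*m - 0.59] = -4.5*m - 7.35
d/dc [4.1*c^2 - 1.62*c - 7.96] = 8.2*c - 1.62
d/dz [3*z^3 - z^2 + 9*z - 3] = 9*z^2 - 2*z + 9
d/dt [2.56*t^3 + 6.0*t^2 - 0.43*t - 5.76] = 7.68*t^2 + 12.0*t - 0.43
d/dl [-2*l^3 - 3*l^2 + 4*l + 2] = -6*l^2 - 6*l + 4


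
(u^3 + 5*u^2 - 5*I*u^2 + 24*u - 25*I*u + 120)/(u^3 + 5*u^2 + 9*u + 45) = (u - 8*I)/(u - 3*I)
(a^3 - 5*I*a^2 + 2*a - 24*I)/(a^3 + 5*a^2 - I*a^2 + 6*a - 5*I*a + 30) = (a - 4*I)/(a + 5)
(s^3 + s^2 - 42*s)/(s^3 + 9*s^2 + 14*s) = (s - 6)/(s + 2)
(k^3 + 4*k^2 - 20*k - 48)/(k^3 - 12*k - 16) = (k + 6)/(k + 2)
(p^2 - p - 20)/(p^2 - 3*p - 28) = (p - 5)/(p - 7)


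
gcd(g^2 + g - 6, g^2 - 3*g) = 1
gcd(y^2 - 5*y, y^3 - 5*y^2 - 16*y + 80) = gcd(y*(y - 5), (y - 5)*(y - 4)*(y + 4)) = y - 5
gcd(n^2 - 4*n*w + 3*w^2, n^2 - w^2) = -n + w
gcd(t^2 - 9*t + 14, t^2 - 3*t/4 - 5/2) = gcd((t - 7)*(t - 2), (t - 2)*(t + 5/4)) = t - 2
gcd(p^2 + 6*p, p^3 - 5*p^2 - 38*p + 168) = p + 6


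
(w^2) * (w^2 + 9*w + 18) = w^4 + 9*w^3 + 18*w^2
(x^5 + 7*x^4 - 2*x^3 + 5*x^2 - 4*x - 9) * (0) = 0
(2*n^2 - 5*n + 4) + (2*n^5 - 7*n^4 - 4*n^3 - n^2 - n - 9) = 2*n^5 - 7*n^4 - 4*n^3 + n^2 - 6*n - 5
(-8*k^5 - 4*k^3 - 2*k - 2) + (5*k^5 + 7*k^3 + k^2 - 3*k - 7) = -3*k^5 + 3*k^3 + k^2 - 5*k - 9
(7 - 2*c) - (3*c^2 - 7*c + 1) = -3*c^2 + 5*c + 6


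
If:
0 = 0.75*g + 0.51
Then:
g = -0.68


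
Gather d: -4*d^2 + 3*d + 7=-4*d^2 + 3*d + 7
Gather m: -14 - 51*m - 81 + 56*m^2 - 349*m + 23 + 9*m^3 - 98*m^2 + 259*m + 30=9*m^3 - 42*m^2 - 141*m - 42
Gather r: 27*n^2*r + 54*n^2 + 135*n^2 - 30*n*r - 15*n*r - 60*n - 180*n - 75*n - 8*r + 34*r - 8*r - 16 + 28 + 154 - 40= 189*n^2 - 315*n + r*(27*n^2 - 45*n + 18) + 126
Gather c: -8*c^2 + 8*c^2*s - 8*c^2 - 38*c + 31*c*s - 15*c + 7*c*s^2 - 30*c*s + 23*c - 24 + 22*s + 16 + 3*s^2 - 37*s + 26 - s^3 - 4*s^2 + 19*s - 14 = c^2*(8*s - 16) + c*(7*s^2 + s - 30) - s^3 - s^2 + 4*s + 4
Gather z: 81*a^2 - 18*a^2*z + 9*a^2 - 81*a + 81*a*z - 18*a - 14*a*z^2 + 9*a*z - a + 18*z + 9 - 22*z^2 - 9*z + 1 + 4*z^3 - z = 90*a^2 - 100*a + 4*z^3 + z^2*(-14*a - 22) + z*(-18*a^2 + 90*a + 8) + 10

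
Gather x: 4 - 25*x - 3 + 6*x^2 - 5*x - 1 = 6*x^2 - 30*x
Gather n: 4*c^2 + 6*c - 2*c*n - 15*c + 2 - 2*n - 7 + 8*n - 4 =4*c^2 - 9*c + n*(6 - 2*c) - 9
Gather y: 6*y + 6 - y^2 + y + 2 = -y^2 + 7*y + 8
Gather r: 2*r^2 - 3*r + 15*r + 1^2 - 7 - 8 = 2*r^2 + 12*r - 14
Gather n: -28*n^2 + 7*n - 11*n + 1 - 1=-28*n^2 - 4*n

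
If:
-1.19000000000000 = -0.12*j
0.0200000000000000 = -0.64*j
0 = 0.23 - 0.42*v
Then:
No Solution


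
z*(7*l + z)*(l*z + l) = 7*l^2*z^2 + 7*l^2*z + l*z^3 + l*z^2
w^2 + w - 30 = (w - 5)*(w + 6)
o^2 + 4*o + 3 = (o + 1)*(o + 3)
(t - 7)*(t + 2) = t^2 - 5*t - 14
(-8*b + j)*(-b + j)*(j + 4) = 8*b^2*j + 32*b^2 - 9*b*j^2 - 36*b*j + j^3 + 4*j^2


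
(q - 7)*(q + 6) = q^2 - q - 42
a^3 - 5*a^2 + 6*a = a*(a - 3)*(a - 2)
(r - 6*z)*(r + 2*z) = r^2 - 4*r*z - 12*z^2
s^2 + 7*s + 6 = (s + 1)*(s + 6)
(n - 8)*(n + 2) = n^2 - 6*n - 16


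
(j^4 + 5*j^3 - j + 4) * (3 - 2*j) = -2*j^5 - 7*j^4 + 15*j^3 + 2*j^2 - 11*j + 12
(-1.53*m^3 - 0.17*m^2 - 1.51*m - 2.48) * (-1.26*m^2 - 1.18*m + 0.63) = 1.9278*m^5 + 2.0196*m^4 + 1.1393*m^3 + 4.7995*m^2 + 1.9751*m - 1.5624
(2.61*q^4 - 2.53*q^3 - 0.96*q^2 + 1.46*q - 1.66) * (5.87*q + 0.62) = 15.3207*q^5 - 13.2329*q^4 - 7.2038*q^3 + 7.975*q^2 - 8.839*q - 1.0292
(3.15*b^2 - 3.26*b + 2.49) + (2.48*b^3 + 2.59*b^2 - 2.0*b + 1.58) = 2.48*b^3 + 5.74*b^2 - 5.26*b + 4.07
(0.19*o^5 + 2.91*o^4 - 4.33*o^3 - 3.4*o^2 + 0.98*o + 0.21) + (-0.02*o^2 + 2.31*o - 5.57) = 0.19*o^5 + 2.91*o^4 - 4.33*o^3 - 3.42*o^2 + 3.29*o - 5.36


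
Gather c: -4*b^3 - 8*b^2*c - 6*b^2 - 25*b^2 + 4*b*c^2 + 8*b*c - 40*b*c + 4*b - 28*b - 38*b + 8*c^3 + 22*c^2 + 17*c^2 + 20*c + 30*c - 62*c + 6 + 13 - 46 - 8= -4*b^3 - 31*b^2 - 62*b + 8*c^3 + c^2*(4*b + 39) + c*(-8*b^2 - 32*b - 12) - 35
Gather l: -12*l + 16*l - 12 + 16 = 4*l + 4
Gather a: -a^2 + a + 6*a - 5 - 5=-a^2 + 7*a - 10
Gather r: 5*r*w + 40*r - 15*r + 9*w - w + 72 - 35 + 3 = r*(5*w + 25) + 8*w + 40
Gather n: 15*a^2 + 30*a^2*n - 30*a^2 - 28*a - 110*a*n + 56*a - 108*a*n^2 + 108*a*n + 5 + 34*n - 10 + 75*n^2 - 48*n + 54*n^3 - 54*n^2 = -15*a^2 + 28*a + 54*n^3 + n^2*(21 - 108*a) + n*(30*a^2 - 2*a - 14) - 5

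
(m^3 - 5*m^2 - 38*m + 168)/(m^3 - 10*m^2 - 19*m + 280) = (m^2 + 2*m - 24)/(m^2 - 3*m - 40)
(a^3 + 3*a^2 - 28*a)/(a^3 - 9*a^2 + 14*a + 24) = a*(a + 7)/(a^2 - 5*a - 6)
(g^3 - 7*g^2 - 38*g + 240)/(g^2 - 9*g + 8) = (g^2 + g - 30)/(g - 1)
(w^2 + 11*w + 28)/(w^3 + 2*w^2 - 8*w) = (w + 7)/(w*(w - 2))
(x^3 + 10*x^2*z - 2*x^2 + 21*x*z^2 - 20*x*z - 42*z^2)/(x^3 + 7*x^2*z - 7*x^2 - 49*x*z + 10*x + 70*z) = (x + 3*z)/(x - 5)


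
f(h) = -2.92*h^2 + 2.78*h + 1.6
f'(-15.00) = 90.38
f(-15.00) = -697.10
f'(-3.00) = 20.30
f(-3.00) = -33.02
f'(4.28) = -22.22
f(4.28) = -39.99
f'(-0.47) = 5.52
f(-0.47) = -0.35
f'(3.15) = -15.62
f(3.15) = -18.62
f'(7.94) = -43.59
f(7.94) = -160.41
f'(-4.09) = 26.67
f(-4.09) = -58.62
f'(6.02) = -32.38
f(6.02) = -87.49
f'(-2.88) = 19.60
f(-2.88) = -30.63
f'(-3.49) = 23.16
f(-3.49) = -43.67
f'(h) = 2.78 - 5.84*h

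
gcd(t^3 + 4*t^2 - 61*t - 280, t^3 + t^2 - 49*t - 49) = t + 7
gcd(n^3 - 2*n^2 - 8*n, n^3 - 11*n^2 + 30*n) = n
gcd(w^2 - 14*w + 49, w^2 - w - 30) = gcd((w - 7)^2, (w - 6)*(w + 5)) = 1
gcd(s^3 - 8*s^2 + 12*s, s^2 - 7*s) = s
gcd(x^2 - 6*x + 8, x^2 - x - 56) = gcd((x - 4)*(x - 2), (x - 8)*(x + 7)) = 1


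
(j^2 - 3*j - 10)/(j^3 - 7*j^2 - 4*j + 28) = (j - 5)/(j^2 - 9*j + 14)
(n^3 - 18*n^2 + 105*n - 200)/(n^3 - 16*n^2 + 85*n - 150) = (n - 8)/(n - 6)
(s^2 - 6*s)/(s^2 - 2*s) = (s - 6)/(s - 2)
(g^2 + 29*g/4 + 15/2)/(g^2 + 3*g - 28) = (4*g^2 + 29*g + 30)/(4*(g^2 + 3*g - 28))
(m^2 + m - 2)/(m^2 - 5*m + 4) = (m + 2)/(m - 4)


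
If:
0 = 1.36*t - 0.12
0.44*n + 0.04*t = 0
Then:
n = -0.01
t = 0.09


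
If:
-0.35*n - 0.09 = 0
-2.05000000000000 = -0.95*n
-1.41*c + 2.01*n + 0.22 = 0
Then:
No Solution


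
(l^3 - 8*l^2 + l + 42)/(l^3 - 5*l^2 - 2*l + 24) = (l - 7)/(l - 4)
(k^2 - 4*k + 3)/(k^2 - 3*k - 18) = (-k^2 + 4*k - 3)/(-k^2 + 3*k + 18)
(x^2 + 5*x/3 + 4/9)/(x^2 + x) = (9*x^2 + 15*x + 4)/(9*x*(x + 1))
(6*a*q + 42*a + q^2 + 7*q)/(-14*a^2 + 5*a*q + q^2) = (6*a*q + 42*a + q^2 + 7*q)/(-14*a^2 + 5*a*q + q^2)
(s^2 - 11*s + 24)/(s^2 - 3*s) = (s - 8)/s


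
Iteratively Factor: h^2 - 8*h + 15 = (h - 5)*(h - 3)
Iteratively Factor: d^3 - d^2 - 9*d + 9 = (d + 3)*(d^2 - 4*d + 3) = (d - 1)*(d + 3)*(d - 3)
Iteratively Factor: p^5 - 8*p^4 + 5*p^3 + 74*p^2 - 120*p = (p)*(p^4 - 8*p^3 + 5*p^2 + 74*p - 120) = p*(p - 2)*(p^3 - 6*p^2 - 7*p + 60) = p*(p - 5)*(p - 2)*(p^2 - p - 12) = p*(p - 5)*(p - 2)*(p + 3)*(p - 4)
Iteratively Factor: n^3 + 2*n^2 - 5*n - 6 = (n - 2)*(n^2 + 4*n + 3) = (n - 2)*(n + 3)*(n + 1)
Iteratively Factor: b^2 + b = (b + 1)*(b)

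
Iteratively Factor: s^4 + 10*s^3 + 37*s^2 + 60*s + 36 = (s + 3)*(s^3 + 7*s^2 + 16*s + 12) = (s + 2)*(s + 3)*(s^2 + 5*s + 6) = (s + 2)^2*(s + 3)*(s + 3)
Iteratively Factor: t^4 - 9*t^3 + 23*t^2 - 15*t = (t - 3)*(t^3 - 6*t^2 + 5*t) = (t - 5)*(t - 3)*(t^2 - t) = (t - 5)*(t - 3)*(t - 1)*(t)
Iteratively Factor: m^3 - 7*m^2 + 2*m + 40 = (m - 5)*(m^2 - 2*m - 8) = (m - 5)*(m - 4)*(m + 2)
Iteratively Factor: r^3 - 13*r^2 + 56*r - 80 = (r - 4)*(r^2 - 9*r + 20) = (r - 5)*(r - 4)*(r - 4)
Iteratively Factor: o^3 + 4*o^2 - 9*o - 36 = (o - 3)*(o^2 + 7*o + 12) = (o - 3)*(o + 3)*(o + 4)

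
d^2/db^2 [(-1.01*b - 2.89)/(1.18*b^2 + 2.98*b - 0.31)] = (-(1.01*b + 2.89)*(2.36*b + 2.98)*(4.72*b + 5.96) + (7.1508*b + 12.84)*(1.18*b^2 + 2.98*b - 0.31))/(1.18*b^2 + 2.98*b - 0.31)^3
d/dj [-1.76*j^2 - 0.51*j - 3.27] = -3.52*j - 0.51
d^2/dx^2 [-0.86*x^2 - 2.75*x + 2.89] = -1.72000000000000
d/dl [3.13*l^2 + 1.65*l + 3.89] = 6.26*l + 1.65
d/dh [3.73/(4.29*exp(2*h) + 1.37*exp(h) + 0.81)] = (-32.0034*exp(h) - 5.1101)*exp(h)/(4.29*exp(2*h) + 1.37*exp(h) + 0.81)^2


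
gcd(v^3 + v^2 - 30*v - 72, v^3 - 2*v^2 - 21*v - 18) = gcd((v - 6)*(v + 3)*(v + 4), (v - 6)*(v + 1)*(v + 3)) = v^2 - 3*v - 18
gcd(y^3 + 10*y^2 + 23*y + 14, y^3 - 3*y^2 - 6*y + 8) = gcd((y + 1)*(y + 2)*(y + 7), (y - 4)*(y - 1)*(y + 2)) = y + 2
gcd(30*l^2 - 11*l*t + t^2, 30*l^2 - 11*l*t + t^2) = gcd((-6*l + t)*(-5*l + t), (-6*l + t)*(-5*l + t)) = 30*l^2 - 11*l*t + t^2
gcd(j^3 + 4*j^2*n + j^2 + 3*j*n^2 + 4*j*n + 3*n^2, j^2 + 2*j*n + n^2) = j + n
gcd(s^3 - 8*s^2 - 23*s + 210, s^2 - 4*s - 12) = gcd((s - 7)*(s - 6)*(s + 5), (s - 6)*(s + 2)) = s - 6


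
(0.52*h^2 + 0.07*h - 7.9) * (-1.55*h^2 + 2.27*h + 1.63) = -0.806*h^4 + 1.0719*h^3 + 13.2515*h^2 - 17.8189*h - 12.877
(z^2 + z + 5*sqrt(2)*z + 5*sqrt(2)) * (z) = z^3 + z^2 + 5*sqrt(2)*z^2 + 5*sqrt(2)*z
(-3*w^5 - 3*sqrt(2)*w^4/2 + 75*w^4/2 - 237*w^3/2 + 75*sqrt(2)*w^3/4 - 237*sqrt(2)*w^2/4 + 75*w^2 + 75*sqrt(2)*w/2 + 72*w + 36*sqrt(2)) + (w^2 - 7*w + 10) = -3*w^5 - 3*sqrt(2)*w^4/2 + 75*w^4/2 - 237*w^3/2 + 75*sqrt(2)*w^3/4 - 237*sqrt(2)*w^2/4 + 76*w^2 + 75*sqrt(2)*w/2 + 65*w + 10 + 36*sqrt(2)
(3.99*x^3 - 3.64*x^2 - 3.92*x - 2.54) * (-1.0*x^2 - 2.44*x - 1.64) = -3.99*x^5 - 6.0956*x^4 + 6.258*x^3 + 18.0744*x^2 + 12.6264*x + 4.1656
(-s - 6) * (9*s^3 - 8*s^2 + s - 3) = -9*s^4 - 46*s^3 + 47*s^2 - 3*s + 18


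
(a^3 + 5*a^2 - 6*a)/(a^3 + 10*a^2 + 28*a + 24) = a*(a - 1)/(a^2 + 4*a + 4)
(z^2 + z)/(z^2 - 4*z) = (z + 1)/(z - 4)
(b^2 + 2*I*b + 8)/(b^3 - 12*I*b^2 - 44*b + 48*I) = (b + 4*I)/(b^2 - 10*I*b - 24)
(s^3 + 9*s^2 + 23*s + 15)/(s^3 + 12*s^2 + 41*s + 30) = (s + 3)/(s + 6)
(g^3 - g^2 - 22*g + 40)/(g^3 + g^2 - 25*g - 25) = (g^2 - 6*g + 8)/(g^2 - 4*g - 5)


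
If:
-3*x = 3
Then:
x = -1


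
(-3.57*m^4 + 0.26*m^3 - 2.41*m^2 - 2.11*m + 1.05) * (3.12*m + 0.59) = -11.1384*m^5 - 1.2951*m^4 - 7.3658*m^3 - 8.0051*m^2 + 2.0311*m + 0.6195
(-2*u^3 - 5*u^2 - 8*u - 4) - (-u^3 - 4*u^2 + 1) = -u^3 - u^2 - 8*u - 5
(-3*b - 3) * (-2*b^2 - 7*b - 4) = 6*b^3 + 27*b^2 + 33*b + 12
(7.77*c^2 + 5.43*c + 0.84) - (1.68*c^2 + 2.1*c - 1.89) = 6.09*c^2 + 3.33*c + 2.73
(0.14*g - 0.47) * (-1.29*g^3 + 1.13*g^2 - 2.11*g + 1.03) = -0.1806*g^4 + 0.7645*g^3 - 0.8265*g^2 + 1.1359*g - 0.4841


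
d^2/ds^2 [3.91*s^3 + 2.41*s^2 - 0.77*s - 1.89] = 23.46*s + 4.82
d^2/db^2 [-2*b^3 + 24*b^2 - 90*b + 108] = 48 - 12*b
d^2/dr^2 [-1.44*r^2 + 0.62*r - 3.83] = -2.88000000000000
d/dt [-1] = 0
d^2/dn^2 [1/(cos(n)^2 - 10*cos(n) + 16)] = (-8*sin(n)^4 + 76*sin(n)^2 - 395*cos(n) + 15*cos(3*n) + 268)/(2*(cos(n) - 8)^3*(cos(n) - 2)^3)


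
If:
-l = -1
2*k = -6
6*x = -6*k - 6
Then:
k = -3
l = 1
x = 2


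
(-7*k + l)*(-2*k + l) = 14*k^2 - 9*k*l + l^2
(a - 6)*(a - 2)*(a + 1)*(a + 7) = a^4 - 45*a^2 + 40*a + 84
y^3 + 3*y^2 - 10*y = y*(y - 2)*(y + 5)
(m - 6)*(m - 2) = m^2 - 8*m + 12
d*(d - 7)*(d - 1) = d^3 - 8*d^2 + 7*d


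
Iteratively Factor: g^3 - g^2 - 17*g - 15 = (g + 3)*(g^2 - 4*g - 5) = (g - 5)*(g + 3)*(g + 1)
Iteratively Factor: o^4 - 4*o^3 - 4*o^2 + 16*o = (o - 2)*(o^3 - 2*o^2 - 8*o) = o*(o - 2)*(o^2 - 2*o - 8) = o*(o - 4)*(o - 2)*(o + 2)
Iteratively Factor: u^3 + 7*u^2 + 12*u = (u)*(u^2 + 7*u + 12) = u*(u + 4)*(u + 3)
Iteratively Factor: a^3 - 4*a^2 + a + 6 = (a - 3)*(a^2 - a - 2) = (a - 3)*(a + 1)*(a - 2)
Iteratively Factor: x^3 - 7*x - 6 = (x - 3)*(x^2 + 3*x + 2) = (x - 3)*(x + 1)*(x + 2)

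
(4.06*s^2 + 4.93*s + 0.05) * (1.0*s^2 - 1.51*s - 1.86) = 4.06*s^4 - 1.2006*s^3 - 14.9459*s^2 - 9.2453*s - 0.093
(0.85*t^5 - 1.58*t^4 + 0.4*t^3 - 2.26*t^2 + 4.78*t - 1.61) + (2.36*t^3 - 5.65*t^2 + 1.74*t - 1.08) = 0.85*t^5 - 1.58*t^4 + 2.76*t^3 - 7.91*t^2 + 6.52*t - 2.69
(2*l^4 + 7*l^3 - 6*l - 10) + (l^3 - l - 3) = 2*l^4 + 8*l^3 - 7*l - 13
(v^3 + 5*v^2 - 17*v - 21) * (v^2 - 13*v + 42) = v^5 - 8*v^4 - 40*v^3 + 410*v^2 - 441*v - 882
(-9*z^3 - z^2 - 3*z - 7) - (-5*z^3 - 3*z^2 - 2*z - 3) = -4*z^3 + 2*z^2 - z - 4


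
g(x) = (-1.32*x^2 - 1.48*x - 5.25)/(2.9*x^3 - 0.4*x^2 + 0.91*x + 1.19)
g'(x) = (-2.64*x - 1.48)/(2.9*x^3 - 0.4*x^2 + 0.91*x + 1.19) + (-8.7*x^2 + 0.8*x - 0.91)*(-1.32*x^2 - 1.48*x - 5.25)/(2.9*x^3 - 0.4*x^2 + 0.91*x + 1.19)^2 = (3.828*x^4 + 8.584*x^3 + 43.8818*x^2 - 7.3416*x + 3.0163)/(8.41*x^6 - 2.32*x^5 + 5.438*x^4 + 6.174*x^3 - 0.1239*x^2 + 2.1658*x + 1.4161)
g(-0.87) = 2.73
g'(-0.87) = 11.90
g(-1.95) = 0.31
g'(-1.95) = 0.32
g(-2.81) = 0.17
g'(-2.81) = 0.09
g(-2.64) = 0.18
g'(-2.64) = 0.11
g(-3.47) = 0.13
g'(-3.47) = 0.05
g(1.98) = -0.56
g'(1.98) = 0.50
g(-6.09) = 0.07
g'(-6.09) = 0.01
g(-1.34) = 0.73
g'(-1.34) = 1.40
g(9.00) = -0.06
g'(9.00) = 0.01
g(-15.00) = 0.03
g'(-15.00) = 0.00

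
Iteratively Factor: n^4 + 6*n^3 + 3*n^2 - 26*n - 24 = (n + 3)*(n^3 + 3*n^2 - 6*n - 8) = (n - 2)*(n + 3)*(n^2 + 5*n + 4) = (n - 2)*(n + 1)*(n + 3)*(n + 4)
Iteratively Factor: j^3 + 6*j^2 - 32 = (j - 2)*(j^2 + 8*j + 16) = (j - 2)*(j + 4)*(j + 4)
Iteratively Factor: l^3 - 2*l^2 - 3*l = (l - 3)*(l^2 + l) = (l - 3)*(l + 1)*(l)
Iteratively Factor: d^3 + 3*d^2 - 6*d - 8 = (d - 2)*(d^2 + 5*d + 4) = (d - 2)*(d + 1)*(d + 4)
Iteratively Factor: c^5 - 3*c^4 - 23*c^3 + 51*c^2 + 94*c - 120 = (c - 5)*(c^4 + 2*c^3 - 13*c^2 - 14*c + 24) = (c - 5)*(c - 1)*(c^3 + 3*c^2 - 10*c - 24) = (c - 5)*(c - 1)*(c + 4)*(c^2 - c - 6) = (c - 5)*(c - 3)*(c - 1)*(c + 4)*(c + 2)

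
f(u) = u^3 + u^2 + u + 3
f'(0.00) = 1.00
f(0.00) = 3.00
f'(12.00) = 457.00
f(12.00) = 1887.00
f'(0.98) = 5.84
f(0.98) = 5.88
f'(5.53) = 103.80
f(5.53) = 208.22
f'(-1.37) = 3.89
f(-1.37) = 0.94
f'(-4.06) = 42.33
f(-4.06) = -51.50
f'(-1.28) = 3.36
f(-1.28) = 1.26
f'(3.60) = 47.08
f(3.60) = 66.22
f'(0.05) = 1.11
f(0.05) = 3.05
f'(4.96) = 84.72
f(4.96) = 154.59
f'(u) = 3*u^2 + 2*u + 1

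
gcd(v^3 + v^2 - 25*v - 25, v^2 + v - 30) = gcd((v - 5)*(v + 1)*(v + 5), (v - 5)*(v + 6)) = v - 5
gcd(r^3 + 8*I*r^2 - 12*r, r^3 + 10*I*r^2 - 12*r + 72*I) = r + 6*I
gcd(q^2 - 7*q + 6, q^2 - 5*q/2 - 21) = q - 6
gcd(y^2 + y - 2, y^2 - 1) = y - 1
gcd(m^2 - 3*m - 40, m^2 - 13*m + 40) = m - 8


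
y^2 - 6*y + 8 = (y - 4)*(y - 2)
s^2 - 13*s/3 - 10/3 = (s - 5)*(s + 2/3)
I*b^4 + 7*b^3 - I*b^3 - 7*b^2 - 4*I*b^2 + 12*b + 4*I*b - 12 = (b - 6*I)*(b - 2*I)*(b + I)*(I*b - I)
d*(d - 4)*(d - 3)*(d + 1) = d^4 - 6*d^3 + 5*d^2 + 12*d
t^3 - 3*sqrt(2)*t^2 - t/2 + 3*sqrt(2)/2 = (t - 3*sqrt(2))*(t - sqrt(2)/2)*(t + sqrt(2)/2)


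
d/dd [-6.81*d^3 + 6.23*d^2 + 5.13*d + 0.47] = -20.43*d^2 + 12.46*d + 5.13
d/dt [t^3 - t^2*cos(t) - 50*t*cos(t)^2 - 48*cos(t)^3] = t^2*sin(t) + 3*t^2 + 50*t*sin(2*t) - 2*t*cos(t) + 144*sin(t)*cos(t)^2 - 50*cos(t)^2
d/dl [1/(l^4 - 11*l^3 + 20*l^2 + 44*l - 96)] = (-4*l^3 + 33*l^2 - 40*l - 44)/(l^4 - 11*l^3 + 20*l^2 + 44*l - 96)^2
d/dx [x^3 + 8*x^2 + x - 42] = 3*x^2 + 16*x + 1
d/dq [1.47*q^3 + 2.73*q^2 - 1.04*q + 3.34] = 4.41*q^2 + 5.46*q - 1.04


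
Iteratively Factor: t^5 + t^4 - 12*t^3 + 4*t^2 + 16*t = (t - 2)*(t^4 + 3*t^3 - 6*t^2 - 8*t) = (t - 2)*(t + 4)*(t^3 - t^2 - 2*t) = t*(t - 2)*(t + 4)*(t^2 - t - 2) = t*(t - 2)^2*(t + 4)*(t + 1)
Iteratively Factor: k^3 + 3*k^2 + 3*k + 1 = (k + 1)*(k^2 + 2*k + 1) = (k + 1)^2*(k + 1)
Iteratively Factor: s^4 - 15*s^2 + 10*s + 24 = (s - 2)*(s^3 + 2*s^2 - 11*s - 12) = (s - 2)*(s + 4)*(s^2 - 2*s - 3) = (s - 3)*(s - 2)*(s + 4)*(s + 1)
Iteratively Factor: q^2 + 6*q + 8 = (q + 4)*(q + 2)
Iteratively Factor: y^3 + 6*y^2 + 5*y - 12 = (y + 3)*(y^2 + 3*y - 4) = (y - 1)*(y + 3)*(y + 4)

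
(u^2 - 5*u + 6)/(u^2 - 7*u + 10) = (u - 3)/(u - 5)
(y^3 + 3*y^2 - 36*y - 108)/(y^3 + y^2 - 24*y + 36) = (y^2 - 3*y - 18)/(y^2 - 5*y + 6)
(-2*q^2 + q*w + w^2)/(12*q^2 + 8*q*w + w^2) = (-q + w)/(6*q + w)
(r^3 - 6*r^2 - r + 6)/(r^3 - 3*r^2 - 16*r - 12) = (r - 1)/(r + 2)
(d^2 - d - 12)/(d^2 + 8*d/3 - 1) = 3*(d - 4)/(3*d - 1)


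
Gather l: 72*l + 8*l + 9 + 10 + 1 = 80*l + 20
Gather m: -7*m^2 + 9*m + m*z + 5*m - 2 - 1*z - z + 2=-7*m^2 + m*(z + 14) - 2*z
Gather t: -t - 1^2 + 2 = 1 - t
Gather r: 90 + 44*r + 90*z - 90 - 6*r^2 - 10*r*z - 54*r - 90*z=-6*r^2 + r*(-10*z - 10)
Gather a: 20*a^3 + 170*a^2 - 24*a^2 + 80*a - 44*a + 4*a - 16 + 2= 20*a^3 + 146*a^2 + 40*a - 14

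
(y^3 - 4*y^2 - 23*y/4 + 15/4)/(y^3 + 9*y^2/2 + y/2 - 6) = (2*y^2 - 11*y + 5)/(2*(y^2 + 3*y - 4))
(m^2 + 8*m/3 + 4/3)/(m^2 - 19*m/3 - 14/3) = (m + 2)/(m - 7)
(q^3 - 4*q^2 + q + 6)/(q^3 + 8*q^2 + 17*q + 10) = (q^2 - 5*q + 6)/(q^2 + 7*q + 10)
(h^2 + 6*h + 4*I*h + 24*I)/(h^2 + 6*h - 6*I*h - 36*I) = (h + 4*I)/(h - 6*I)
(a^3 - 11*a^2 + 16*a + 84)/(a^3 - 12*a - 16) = (a^2 - 13*a + 42)/(a^2 - 2*a - 8)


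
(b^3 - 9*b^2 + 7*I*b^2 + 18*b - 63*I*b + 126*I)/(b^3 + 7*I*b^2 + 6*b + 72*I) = (b^3 + b^2*(-9 + 7*I) + b*(18 - 63*I) + 126*I)/(b^3 + 7*I*b^2 + 6*b + 72*I)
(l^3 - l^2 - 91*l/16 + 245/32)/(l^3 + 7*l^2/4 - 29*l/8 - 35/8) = (l - 7/4)/(l + 1)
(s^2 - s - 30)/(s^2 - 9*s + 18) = (s + 5)/(s - 3)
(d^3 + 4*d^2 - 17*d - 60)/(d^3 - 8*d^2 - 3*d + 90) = (d^2 + d - 20)/(d^2 - 11*d + 30)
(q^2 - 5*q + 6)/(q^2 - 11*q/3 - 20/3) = 3*(-q^2 + 5*q - 6)/(-3*q^2 + 11*q + 20)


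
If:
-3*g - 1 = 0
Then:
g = -1/3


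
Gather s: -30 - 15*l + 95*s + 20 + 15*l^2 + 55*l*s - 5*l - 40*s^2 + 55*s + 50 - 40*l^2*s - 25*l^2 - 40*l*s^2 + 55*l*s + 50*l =-10*l^2 + 30*l + s^2*(-40*l - 40) + s*(-40*l^2 + 110*l + 150) + 40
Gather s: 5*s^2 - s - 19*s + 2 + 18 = 5*s^2 - 20*s + 20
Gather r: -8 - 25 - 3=-36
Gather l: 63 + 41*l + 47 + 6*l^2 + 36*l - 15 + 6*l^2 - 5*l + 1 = 12*l^2 + 72*l + 96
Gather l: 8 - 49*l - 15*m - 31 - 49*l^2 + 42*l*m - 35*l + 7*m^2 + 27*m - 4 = -49*l^2 + l*(42*m - 84) + 7*m^2 + 12*m - 27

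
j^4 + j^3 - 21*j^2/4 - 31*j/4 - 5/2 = (j - 5/2)*(j + 1/2)*(j + 1)*(j + 2)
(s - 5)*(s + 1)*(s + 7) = s^3 + 3*s^2 - 33*s - 35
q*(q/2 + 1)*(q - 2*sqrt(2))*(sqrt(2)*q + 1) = sqrt(2)*q^4/2 - 3*q^3/2 + sqrt(2)*q^3 - 3*q^2 - sqrt(2)*q^2 - 2*sqrt(2)*q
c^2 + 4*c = c*(c + 4)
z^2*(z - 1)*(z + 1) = z^4 - z^2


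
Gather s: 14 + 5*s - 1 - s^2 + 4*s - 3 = -s^2 + 9*s + 10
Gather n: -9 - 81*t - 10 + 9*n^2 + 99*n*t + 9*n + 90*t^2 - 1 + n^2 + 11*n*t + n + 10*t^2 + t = 10*n^2 + n*(110*t + 10) + 100*t^2 - 80*t - 20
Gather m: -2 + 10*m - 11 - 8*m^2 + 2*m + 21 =-8*m^2 + 12*m + 8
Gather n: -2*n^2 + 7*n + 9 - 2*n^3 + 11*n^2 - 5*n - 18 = -2*n^3 + 9*n^2 + 2*n - 9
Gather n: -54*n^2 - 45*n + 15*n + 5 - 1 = -54*n^2 - 30*n + 4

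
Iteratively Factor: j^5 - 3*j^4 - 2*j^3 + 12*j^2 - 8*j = (j - 2)*(j^4 - j^3 - 4*j^2 + 4*j) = (j - 2)*(j + 2)*(j^3 - 3*j^2 + 2*j) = (j - 2)*(j - 1)*(j + 2)*(j^2 - 2*j) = j*(j - 2)*(j - 1)*(j + 2)*(j - 2)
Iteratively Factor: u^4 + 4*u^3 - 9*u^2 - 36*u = (u + 4)*(u^3 - 9*u) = u*(u + 4)*(u^2 - 9) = u*(u + 3)*(u + 4)*(u - 3)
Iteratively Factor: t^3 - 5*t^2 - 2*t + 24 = (t - 4)*(t^2 - t - 6) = (t - 4)*(t - 3)*(t + 2)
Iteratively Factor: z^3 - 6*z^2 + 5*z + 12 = (z - 3)*(z^2 - 3*z - 4) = (z - 4)*(z - 3)*(z + 1)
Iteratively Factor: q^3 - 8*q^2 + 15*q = (q - 3)*(q^2 - 5*q) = (q - 5)*(q - 3)*(q)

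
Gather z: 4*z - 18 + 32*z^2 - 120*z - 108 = 32*z^2 - 116*z - 126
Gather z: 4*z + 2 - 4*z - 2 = 0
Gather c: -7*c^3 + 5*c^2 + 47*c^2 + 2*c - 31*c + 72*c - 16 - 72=-7*c^3 + 52*c^2 + 43*c - 88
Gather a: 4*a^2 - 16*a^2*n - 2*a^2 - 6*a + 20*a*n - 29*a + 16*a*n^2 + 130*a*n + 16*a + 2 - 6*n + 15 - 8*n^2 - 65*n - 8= a^2*(2 - 16*n) + a*(16*n^2 + 150*n - 19) - 8*n^2 - 71*n + 9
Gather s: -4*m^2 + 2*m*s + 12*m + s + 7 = -4*m^2 + 12*m + s*(2*m + 1) + 7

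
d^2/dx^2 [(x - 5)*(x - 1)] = 2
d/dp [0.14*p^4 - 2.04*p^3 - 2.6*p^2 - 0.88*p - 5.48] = 0.56*p^3 - 6.12*p^2 - 5.2*p - 0.88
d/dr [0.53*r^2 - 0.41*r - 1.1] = 1.06*r - 0.41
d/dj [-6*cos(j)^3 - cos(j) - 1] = (18*cos(j)^2 + 1)*sin(j)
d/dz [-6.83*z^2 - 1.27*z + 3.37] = -13.66*z - 1.27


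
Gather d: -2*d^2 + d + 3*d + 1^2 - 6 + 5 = -2*d^2 + 4*d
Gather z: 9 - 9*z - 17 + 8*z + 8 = -z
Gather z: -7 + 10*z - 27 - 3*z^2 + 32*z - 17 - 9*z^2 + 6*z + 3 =-12*z^2 + 48*z - 48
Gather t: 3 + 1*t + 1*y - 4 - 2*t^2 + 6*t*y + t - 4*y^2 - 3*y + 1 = -2*t^2 + t*(6*y + 2) - 4*y^2 - 2*y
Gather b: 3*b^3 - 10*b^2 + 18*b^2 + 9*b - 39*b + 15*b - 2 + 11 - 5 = 3*b^3 + 8*b^2 - 15*b + 4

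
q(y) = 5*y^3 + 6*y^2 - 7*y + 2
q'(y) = 15*y^2 + 12*y - 7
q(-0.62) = 7.45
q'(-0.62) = -8.67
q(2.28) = 76.49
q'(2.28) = 98.34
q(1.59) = 26.14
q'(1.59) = 50.00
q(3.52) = 269.77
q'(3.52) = 221.10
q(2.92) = 157.20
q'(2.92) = 155.94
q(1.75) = 34.92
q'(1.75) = 59.94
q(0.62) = 1.16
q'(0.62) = 6.21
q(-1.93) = 1.91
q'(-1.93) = 25.71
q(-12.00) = -7690.00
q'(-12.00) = 2009.00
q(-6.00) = -820.00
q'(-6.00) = 461.00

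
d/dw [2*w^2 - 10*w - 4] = 4*w - 10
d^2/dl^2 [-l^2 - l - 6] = -2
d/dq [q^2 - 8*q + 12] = 2*q - 8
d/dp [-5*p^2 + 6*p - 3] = 6 - 10*p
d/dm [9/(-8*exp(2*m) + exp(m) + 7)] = (144*exp(m) - 9)*exp(m)/(-8*exp(2*m) + exp(m) + 7)^2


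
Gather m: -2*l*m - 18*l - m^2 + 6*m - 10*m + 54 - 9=-18*l - m^2 + m*(-2*l - 4) + 45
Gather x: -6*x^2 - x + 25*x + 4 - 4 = -6*x^2 + 24*x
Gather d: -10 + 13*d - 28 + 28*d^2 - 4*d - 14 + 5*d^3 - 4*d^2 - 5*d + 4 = 5*d^3 + 24*d^2 + 4*d - 48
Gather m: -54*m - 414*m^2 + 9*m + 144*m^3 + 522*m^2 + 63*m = 144*m^3 + 108*m^2 + 18*m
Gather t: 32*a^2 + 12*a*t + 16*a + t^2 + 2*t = 32*a^2 + 16*a + t^2 + t*(12*a + 2)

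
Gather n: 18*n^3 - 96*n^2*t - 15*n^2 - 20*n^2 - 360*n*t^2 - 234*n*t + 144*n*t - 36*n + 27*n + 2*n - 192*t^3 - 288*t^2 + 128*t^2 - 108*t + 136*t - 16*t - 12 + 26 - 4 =18*n^3 + n^2*(-96*t - 35) + n*(-360*t^2 - 90*t - 7) - 192*t^3 - 160*t^2 + 12*t + 10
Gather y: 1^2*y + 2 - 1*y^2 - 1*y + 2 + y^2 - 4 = 0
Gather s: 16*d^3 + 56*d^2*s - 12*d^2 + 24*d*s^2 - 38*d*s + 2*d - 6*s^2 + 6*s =16*d^3 - 12*d^2 + 2*d + s^2*(24*d - 6) + s*(56*d^2 - 38*d + 6)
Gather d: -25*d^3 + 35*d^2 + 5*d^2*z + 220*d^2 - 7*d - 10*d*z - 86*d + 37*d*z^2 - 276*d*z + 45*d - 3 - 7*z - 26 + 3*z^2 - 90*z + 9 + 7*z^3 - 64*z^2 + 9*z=-25*d^3 + d^2*(5*z + 255) + d*(37*z^2 - 286*z - 48) + 7*z^3 - 61*z^2 - 88*z - 20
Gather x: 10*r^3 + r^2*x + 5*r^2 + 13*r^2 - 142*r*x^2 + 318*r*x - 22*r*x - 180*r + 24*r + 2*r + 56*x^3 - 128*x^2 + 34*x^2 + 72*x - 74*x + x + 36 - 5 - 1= 10*r^3 + 18*r^2 - 154*r + 56*x^3 + x^2*(-142*r - 94) + x*(r^2 + 296*r - 1) + 30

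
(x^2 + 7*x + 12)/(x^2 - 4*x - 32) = (x + 3)/(x - 8)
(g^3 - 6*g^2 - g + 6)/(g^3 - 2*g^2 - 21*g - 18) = (g - 1)/(g + 3)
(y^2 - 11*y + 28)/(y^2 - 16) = (y - 7)/(y + 4)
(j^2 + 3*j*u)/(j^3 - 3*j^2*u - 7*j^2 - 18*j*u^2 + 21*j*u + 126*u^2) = j/(j^2 - 6*j*u - 7*j + 42*u)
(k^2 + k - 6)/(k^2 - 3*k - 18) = (k - 2)/(k - 6)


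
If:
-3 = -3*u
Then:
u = 1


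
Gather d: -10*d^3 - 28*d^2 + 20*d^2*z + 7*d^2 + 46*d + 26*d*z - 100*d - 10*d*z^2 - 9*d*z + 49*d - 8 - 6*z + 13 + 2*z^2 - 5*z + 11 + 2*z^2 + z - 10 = -10*d^3 + d^2*(20*z - 21) + d*(-10*z^2 + 17*z - 5) + 4*z^2 - 10*z + 6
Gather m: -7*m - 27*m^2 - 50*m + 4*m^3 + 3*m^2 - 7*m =4*m^3 - 24*m^2 - 64*m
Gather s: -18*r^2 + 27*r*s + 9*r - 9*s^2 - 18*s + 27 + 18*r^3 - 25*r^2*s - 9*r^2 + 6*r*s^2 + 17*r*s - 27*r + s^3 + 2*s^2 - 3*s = 18*r^3 - 27*r^2 - 18*r + s^3 + s^2*(6*r - 7) + s*(-25*r^2 + 44*r - 21) + 27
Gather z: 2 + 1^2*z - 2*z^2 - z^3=-z^3 - 2*z^2 + z + 2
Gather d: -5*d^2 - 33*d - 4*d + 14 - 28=-5*d^2 - 37*d - 14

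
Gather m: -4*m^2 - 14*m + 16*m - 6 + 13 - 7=-4*m^2 + 2*m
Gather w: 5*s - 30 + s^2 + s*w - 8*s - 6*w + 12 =s^2 - 3*s + w*(s - 6) - 18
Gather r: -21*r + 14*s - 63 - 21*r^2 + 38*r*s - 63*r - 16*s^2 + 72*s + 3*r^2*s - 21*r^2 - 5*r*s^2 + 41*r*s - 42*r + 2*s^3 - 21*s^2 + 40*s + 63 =r^2*(3*s - 42) + r*(-5*s^2 + 79*s - 126) + 2*s^3 - 37*s^2 + 126*s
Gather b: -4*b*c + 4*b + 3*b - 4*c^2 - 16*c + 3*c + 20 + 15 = b*(7 - 4*c) - 4*c^2 - 13*c + 35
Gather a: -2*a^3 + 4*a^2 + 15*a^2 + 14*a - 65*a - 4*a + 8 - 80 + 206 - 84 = -2*a^3 + 19*a^2 - 55*a + 50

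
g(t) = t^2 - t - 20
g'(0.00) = -1.00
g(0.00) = -20.00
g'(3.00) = 5.00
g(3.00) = -14.00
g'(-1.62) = -4.24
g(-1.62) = -15.76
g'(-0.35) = -1.70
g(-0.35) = -19.53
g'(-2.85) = -6.70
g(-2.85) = -9.03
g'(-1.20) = -3.40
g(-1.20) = -17.36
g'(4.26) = 7.52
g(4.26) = -6.11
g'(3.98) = 6.96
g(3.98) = -8.14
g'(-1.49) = -3.98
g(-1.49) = -16.29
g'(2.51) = 4.02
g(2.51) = -16.21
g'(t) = 2*t - 1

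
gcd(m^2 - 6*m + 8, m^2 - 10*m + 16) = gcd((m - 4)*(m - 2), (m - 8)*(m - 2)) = m - 2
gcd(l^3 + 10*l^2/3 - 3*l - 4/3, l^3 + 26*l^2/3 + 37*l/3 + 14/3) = 1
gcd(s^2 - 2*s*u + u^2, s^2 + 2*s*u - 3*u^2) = s - u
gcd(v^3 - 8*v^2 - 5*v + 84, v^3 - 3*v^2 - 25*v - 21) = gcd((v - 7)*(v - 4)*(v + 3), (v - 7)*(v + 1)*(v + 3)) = v^2 - 4*v - 21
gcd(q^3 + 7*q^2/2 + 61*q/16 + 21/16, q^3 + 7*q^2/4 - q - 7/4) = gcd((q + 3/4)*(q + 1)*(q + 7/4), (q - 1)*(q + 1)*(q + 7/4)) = q^2 + 11*q/4 + 7/4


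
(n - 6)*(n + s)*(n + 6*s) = n^3 + 7*n^2*s - 6*n^2 + 6*n*s^2 - 42*n*s - 36*s^2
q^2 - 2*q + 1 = (q - 1)^2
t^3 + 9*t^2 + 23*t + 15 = (t + 1)*(t + 3)*(t + 5)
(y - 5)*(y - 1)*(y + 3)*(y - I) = y^4 - 3*y^3 - I*y^3 - 13*y^2 + 3*I*y^2 + 15*y + 13*I*y - 15*I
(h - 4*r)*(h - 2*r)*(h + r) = h^3 - 5*h^2*r + 2*h*r^2 + 8*r^3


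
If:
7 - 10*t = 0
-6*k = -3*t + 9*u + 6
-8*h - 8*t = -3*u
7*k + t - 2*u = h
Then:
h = -1631/2060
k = -583/2060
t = 7/10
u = -126/515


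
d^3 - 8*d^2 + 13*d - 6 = (d - 6)*(d - 1)^2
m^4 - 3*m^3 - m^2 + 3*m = m*(m - 3)*(m - 1)*(m + 1)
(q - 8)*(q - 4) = q^2 - 12*q + 32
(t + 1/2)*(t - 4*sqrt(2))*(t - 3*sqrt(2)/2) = t^3 - 11*sqrt(2)*t^2/2 + t^2/2 - 11*sqrt(2)*t/4 + 12*t + 6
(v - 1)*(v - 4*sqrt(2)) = v^2 - 4*sqrt(2)*v - v + 4*sqrt(2)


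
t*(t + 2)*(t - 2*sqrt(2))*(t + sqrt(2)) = t^4 - sqrt(2)*t^3 + 2*t^3 - 4*t^2 - 2*sqrt(2)*t^2 - 8*t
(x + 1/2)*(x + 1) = x^2 + 3*x/2 + 1/2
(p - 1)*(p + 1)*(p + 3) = p^3 + 3*p^2 - p - 3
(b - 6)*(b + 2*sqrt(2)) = b^2 - 6*b + 2*sqrt(2)*b - 12*sqrt(2)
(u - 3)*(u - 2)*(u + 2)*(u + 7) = u^4 + 4*u^3 - 25*u^2 - 16*u + 84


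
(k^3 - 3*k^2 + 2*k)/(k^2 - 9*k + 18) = k*(k^2 - 3*k + 2)/(k^2 - 9*k + 18)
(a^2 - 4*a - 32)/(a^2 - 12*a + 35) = (a^2 - 4*a - 32)/(a^2 - 12*a + 35)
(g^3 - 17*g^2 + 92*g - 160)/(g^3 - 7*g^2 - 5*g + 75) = (g^2 - 12*g + 32)/(g^2 - 2*g - 15)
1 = 1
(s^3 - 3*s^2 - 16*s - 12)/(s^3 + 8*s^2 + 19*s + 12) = (s^2 - 4*s - 12)/(s^2 + 7*s + 12)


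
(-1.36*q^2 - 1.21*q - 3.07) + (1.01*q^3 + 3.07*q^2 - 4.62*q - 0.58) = 1.01*q^3 + 1.71*q^2 - 5.83*q - 3.65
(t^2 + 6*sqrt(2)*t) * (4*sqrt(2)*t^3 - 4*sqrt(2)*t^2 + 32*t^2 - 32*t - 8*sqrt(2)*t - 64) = 4*sqrt(2)*t^5 - 4*sqrt(2)*t^4 + 80*t^4 - 80*t^3 + 184*sqrt(2)*t^3 - 192*sqrt(2)*t^2 - 160*t^2 - 384*sqrt(2)*t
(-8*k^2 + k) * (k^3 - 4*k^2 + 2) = -8*k^5 + 33*k^4 - 4*k^3 - 16*k^2 + 2*k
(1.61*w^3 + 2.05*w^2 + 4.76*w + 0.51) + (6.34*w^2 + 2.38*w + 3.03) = 1.61*w^3 + 8.39*w^2 + 7.14*w + 3.54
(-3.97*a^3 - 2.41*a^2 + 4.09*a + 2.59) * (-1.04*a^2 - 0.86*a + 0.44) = 4.1288*a^5 + 5.9206*a^4 - 3.9278*a^3 - 7.2714*a^2 - 0.4278*a + 1.1396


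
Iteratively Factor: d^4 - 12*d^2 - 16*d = (d)*(d^3 - 12*d - 16) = d*(d + 2)*(d^2 - 2*d - 8) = d*(d - 4)*(d + 2)*(d + 2)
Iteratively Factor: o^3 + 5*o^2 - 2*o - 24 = (o + 3)*(o^2 + 2*o - 8) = (o - 2)*(o + 3)*(o + 4)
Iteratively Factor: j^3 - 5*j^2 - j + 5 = (j - 1)*(j^2 - 4*j - 5) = (j - 1)*(j + 1)*(j - 5)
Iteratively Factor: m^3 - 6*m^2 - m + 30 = (m - 3)*(m^2 - 3*m - 10) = (m - 5)*(m - 3)*(m + 2)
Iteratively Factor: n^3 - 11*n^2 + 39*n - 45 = (n - 3)*(n^2 - 8*n + 15) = (n - 5)*(n - 3)*(n - 3)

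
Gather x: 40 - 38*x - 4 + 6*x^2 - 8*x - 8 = 6*x^2 - 46*x + 28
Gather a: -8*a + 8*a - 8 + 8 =0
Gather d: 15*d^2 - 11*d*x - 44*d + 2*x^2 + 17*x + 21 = 15*d^2 + d*(-11*x - 44) + 2*x^2 + 17*x + 21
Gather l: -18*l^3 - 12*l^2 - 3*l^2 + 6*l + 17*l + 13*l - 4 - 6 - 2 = -18*l^3 - 15*l^2 + 36*l - 12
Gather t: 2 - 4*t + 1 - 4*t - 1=2 - 8*t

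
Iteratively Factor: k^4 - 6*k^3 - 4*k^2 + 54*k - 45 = (k - 5)*(k^3 - k^2 - 9*k + 9) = (k - 5)*(k - 1)*(k^2 - 9) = (k - 5)*(k - 1)*(k + 3)*(k - 3)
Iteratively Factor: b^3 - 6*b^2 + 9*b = (b - 3)*(b^2 - 3*b) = b*(b - 3)*(b - 3)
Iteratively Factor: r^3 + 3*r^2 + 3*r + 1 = (r + 1)*(r^2 + 2*r + 1) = (r + 1)^2*(r + 1)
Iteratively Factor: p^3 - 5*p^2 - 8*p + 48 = (p + 3)*(p^2 - 8*p + 16) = (p - 4)*(p + 3)*(p - 4)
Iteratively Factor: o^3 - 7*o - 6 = (o + 1)*(o^2 - o - 6) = (o + 1)*(o + 2)*(o - 3)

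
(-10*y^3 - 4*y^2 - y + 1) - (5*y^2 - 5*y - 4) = -10*y^3 - 9*y^2 + 4*y + 5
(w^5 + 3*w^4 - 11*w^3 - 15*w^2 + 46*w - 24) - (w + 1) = w^5 + 3*w^4 - 11*w^3 - 15*w^2 + 45*w - 25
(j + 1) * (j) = j^2 + j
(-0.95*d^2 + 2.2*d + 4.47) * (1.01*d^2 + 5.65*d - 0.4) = -0.9595*d^4 - 3.1455*d^3 + 17.3247*d^2 + 24.3755*d - 1.788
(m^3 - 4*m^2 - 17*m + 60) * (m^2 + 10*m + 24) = m^5 + 6*m^4 - 33*m^3 - 206*m^2 + 192*m + 1440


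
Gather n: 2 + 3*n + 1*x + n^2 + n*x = n^2 + n*(x + 3) + x + 2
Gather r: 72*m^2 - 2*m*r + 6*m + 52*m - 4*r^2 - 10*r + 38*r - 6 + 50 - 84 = 72*m^2 + 58*m - 4*r^2 + r*(28 - 2*m) - 40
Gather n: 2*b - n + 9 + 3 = 2*b - n + 12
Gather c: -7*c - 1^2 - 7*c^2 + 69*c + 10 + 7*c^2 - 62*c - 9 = 0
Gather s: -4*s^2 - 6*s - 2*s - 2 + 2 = -4*s^2 - 8*s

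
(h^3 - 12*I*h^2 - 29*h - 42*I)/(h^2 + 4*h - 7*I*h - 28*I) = (h^2 - 5*I*h + 6)/(h + 4)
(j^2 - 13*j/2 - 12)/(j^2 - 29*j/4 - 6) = 2*(2*j + 3)/(4*j + 3)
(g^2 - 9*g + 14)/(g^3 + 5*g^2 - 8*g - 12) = (g - 7)/(g^2 + 7*g + 6)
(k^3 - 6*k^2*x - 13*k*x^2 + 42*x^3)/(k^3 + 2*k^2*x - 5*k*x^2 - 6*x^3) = (k - 7*x)/(k + x)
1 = 1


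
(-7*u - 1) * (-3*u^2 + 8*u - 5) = 21*u^3 - 53*u^2 + 27*u + 5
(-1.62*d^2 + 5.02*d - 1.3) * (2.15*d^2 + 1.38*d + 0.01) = -3.483*d^4 + 8.5574*d^3 + 4.1164*d^2 - 1.7438*d - 0.013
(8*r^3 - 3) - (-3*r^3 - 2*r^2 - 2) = 11*r^3 + 2*r^2 - 1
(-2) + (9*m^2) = 9*m^2 - 2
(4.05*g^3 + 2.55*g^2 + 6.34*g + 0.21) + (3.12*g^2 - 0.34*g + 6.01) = 4.05*g^3 + 5.67*g^2 + 6.0*g + 6.22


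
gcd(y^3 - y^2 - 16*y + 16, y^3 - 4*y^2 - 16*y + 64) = y^2 - 16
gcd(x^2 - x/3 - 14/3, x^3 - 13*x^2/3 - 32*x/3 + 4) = x + 2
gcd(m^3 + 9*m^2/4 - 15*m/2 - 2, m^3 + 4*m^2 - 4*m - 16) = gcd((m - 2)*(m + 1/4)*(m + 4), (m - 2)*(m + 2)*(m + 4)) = m^2 + 2*m - 8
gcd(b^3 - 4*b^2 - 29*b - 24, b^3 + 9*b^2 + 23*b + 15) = b^2 + 4*b + 3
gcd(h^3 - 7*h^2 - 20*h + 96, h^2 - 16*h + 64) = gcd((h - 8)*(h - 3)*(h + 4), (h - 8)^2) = h - 8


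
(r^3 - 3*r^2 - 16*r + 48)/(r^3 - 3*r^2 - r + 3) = (r^2 - 16)/(r^2 - 1)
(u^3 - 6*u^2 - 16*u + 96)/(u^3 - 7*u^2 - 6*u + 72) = (u + 4)/(u + 3)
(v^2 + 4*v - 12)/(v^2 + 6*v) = (v - 2)/v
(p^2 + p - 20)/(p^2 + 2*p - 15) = (p - 4)/(p - 3)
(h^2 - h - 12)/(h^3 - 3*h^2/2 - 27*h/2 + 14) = 2*(h + 3)/(2*h^2 + 5*h - 7)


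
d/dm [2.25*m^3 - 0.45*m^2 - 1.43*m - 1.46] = 6.75*m^2 - 0.9*m - 1.43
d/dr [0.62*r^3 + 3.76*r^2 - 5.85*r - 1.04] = 1.86*r^2 + 7.52*r - 5.85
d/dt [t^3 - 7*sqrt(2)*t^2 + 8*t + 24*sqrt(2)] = 3*t^2 - 14*sqrt(2)*t + 8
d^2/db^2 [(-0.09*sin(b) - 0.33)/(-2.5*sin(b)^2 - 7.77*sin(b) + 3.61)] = (-0.5625*sin(b)^5 - 6.50175*sin(b)^4 - 22.97925*sin(b)^3 - 21.98553*sin(b)^2 + 32.90571*sin(b) + 50.85156)/(2.5*sin(b)^2 + 7.77*sin(b) - 3.61)^3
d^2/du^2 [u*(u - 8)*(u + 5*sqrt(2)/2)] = 6*u - 16 + 5*sqrt(2)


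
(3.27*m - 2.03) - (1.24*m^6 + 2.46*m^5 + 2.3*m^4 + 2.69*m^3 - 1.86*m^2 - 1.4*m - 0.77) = -1.24*m^6 - 2.46*m^5 - 2.3*m^4 - 2.69*m^3 + 1.86*m^2 + 4.67*m - 1.26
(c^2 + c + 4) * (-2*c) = -2*c^3 - 2*c^2 - 8*c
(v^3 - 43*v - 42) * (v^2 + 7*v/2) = v^5 + 7*v^4/2 - 43*v^3 - 385*v^2/2 - 147*v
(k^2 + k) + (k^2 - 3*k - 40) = 2*k^2 - 2*k - 40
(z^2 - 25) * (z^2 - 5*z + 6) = z^4 - 5*z^3 - 19*z^2 + 125*z - 150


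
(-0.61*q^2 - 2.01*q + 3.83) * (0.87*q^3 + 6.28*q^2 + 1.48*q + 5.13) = -0.5307*q^5 - 5.5795*q^4 - 10.1935*q^3 + 17.9483*q^2 - 4.6429*q + 19.6479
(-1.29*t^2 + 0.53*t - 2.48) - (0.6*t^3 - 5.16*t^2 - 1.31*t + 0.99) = -0.6*t^3 + 3.87*t^2 + 1.84*t - 3.47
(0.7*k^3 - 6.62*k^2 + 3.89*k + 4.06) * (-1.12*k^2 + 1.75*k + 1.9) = -0.784*k^5 + 8.6394*k^4 - 14.6118*k^3 - 10.3177*k^2 + 14.496*k + 7.714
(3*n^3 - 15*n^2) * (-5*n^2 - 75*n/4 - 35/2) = -15*n^5 + 75*n^4/4 + 915*n^3/4 + 525*n^2/2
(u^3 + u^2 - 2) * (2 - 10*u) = -10*u^4 - 8*u^3 + 2*u^2 + 20*u - 4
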